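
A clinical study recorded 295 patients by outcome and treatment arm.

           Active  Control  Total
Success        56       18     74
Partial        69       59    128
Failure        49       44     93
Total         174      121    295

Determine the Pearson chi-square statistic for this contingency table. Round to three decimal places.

11.410

Grand total N = 295.
Expected counts (row total × column total / N):
  Success, Active: 74×174/295 = 43.6475
  Success, Control: 74×121/295 = 30.3525
  Partial, Active: 128×174/295 = 75.4983
  Partial, Control: 128×121/295 = 52.5017
  Failure, Active: 93×174/295 = 54.8542
  Failure, Control: 93×121/295 = 38.1458
Contributions (O − E)²/E:
  (56 − 43.6475)²/43.6475 = 3.4958
  (18 − 30.3525)²/30.3525 = 5.0271
  (69 − 75.4983)²/75.4983 = 0.5593
  (59 − 52.5017)²/52.5017 = 0.8043
  (49 − 54.8542)²/54.8542 = 0.6248
  (44 − 38.1458)²/38.1458 = 0.8984
χ² = 3.4958 + 5.0271 + 0.5593 + 0.8043 + 0.6248 + 0.8984 = 11.410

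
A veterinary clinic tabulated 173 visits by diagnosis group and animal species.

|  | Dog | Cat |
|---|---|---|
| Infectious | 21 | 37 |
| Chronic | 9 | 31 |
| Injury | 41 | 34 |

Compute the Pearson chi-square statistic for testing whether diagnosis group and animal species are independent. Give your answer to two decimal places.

Row totals: 58, 40, 75. Column totals: 71, 102. Grand total N = 173.
Expected counts (row total × column total / N):
  Infectious, Dog: 58×71/173 = 23.803
  Infectious, Cat: 58×102/173 = 34.197
  Chronic, Dog: 40×71/173 = 16.416
  Chronic, Cat: 40×102/173 = 23.584
  Injury, Dog: 75×71/173 = 30.780
  Injury, Cat: 75×102/173 = 44.220
Contributions (O − E)²/E:
  (21 − 23.803)²/23.803 = 0.3301
  (37 − 34.197)²/34.197 = 0.2298
  (9 − 16.416)²/16.416 = 3.3502
  (31 − 23.584)²/23.584 = 2.3320
  (41 − 30.780)²/30.780 = 3.3934
  (34 − 44.220)²/44.220 = 2.3620
χ² = 0.3301 + 0.2298 + 3.3502 + 2.3320 + 3.3934 + 2.3620 = 12.00

12.00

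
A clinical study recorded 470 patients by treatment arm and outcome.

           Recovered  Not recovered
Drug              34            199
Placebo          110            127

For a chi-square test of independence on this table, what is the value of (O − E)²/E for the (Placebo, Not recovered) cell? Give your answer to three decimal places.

Row total (Placebo) = 237; column total (Not recovered) = 326; N = 470.
Expected count E = 237 × 326 / 470 = 164.3872.
Contribution = (O − E)²/E = (127 − 164.3872)² / 164.3872 = 8.503.

8.503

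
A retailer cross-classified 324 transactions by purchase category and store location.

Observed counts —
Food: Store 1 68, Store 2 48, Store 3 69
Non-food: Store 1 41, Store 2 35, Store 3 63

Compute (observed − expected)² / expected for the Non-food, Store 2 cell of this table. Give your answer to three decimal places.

Row total (Non-food) = 139; column total (Store 2) = 83; N = 324.
Expected count E = 139 × 83 / 324 = 35.6080.
Contribution = (O − E)²/E = (35 − 35.6080)² / 35.6080 = 0.010.

0.010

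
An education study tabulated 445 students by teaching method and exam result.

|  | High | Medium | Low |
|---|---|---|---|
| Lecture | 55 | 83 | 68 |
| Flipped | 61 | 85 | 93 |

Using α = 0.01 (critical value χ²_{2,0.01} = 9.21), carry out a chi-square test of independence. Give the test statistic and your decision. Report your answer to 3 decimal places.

1.779; fail to reject H₀

Row totals: 206, 239. Column totals: 116, 168, 161. Grand total N = 445.
Expected counts (row total × column total / N):
  Lecture, High: 206×116/445 = 53.6989
  Lecture, Medium: 206×168/445 = 77.7708
  Lecture, Low: 206×161/445 = 74.5303
  Flipped, High: 239×116/445 = 62.3011
  Flipped, Medium: 239×168/445 = 90.2292
  Flipped, Low: 239×161/445 = 86.4697
Contributions (O − E)²/E:
  (55 − 53.6989)²/53.6989 = 0.0315
  (83 − 77.7708)²/77.7708 = 0.3516
  (68 − 74.5303)²/74.5303 = 0.5722
  (61 − 62.3011)²/62.3011 = 0.0272
  (85 − 90.2292)²/90.2292 = 0.3031
  (93 − 86.4697)²/86.4697 = 0.4932
χ² = 0.0315 + 0.3516 + 0.5722 + 0.0272 + 0.3031 + 0.4932 = 1.779
df = (2−1)(3−1) = 2. Since 1.779 < 9.21, fail to reject the null hypothesis of independence at α = 0.01.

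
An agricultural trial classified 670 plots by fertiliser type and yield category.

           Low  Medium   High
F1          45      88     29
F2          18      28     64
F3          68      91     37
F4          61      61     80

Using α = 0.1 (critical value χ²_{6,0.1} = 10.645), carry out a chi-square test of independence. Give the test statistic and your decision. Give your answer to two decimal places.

78.24; reject H₀

Row totals: 162, 110, 196, 202. Column totals: 192, 268, 210. Grand total N = 670.
Expected counts (row total × column total / N):
  F1, Low: 162×192/670 = 46.424
  F1, Medium: 162×268/670 = 64.800
  F1, High: 162×210/670 = 50.776
  F2, Low: 110×192/670 = 31.522
  F2, Medium: 110×268/670 = 44.000
  F2, High: 110×210/670 = 34.478
  F3, Low: 196×192/670 = 56.167
  F3, Medium: 196×268/670 = 78.400
  F3, High: 196×210/670 = 61.433
  F4, Low: 202×192/670 = 57.887
  F4, Medium: 202×268/670 = 80.800
  F4, High: 202×210/670 = 63.313
Contributions (O − E)²/E:
  (45 − 46.424)²/46.424 = 0.0437
  (88 − 64.800)²/64.800 = 8.3062
  (29 − 50.776)²/50.776 = 9.3389
  (18 − 31.522)²/31.522 = 5.8005
  (28 − 44.000)²/44.000 = 5.8182
  (64 − 34.478)²/34.478 = 25.2784
  (68 − 56.167)²/56.167 = 2.4929
  (91 − 78.400)²/78.400 = 2.0250
  (37 − 61.433)²/61.433 = 9.7174
  (61 − 57.887)²/57.887 = 0.1674
  (61 − 80.800)²/80.800 = 4.8520
  (80 − 63.313)²/63.313 = 4.3981
χ² = 0.0437 + 8.3062 + 9.3389 + 5.8005 + 5.8182 + 25.2784 + 2.4929 + 2.0250 + 9.7174 + 0.1674 + 4.8520 + 4.3981 = 78.24
df = (4−1)(3−1) = 6. Since 78.24 > 10.645, reject the null hypothesis of independence at α = 0.1.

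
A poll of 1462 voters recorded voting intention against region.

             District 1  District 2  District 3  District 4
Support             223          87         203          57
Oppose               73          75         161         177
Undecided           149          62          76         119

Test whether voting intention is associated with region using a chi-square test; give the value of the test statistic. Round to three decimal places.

164.073

Row totals: 570, 486, 406. Column totals: 445, 224, 440, 353. Grand total N = 1462.
Expected counts (row total × column total / N):
  Support, District 1: 570×445/1462 = 173.4952
  Support, District 2: 570×224/1462 = 87.3324
  Support, District 3: 570×440/1462 = 171.5458
  Support, District 4: 570×353/1462 = 137.6265
  Oppose, District 1: 486×445/1462 = 147.9275
  Oppose, District 2: 486×224/1462 = 74.4624
  Oppose, District 3: 486×440/1462 = 146.2654
  Oppose, District 4: 486×353/1462 = 117.3447
  Undecided, District 1: 406×445/1462 = 123.5773
  Undecided, District 2: 406×224/1462 = 62.2052
  Undecided, District 3: 406×440/1462 = 122.1888
  Undecided, District 4: 406×353/1462 = 98.0287
Contributions (O − E)²/E:
  (223 − 173.4952)²/173.4952 = 14.1256
  (87 − 87.3324)²/87.3324 = 0.0013
  (203 − 171.5458)²/171.5458 = 5.7674
  (57 − 137.6265)²/137.6265 = 47.2339
  (73 − 147.9275)²/147.9275 = 37.9519
  (75 − 74.4624)²/74.4624 = 0.0039
  (161 − 146.2654)²/146.2654 = 1.4843
  (177 − 117.3447)²/117.3447 = 30.3274
  (149 − 123.5773)²/123.5773 = 5.2300
  (62 − 62.2052)²/62.2052 = 0.0007
  (76 − 122.1888)²/122.1888 = 17.4599
  (119 − 98.0287)²/98.0287 = 4.4864
χ² = 14.1256 + 0.0013 + 5.7674 + 47.2339 + 37.9519 + 0.0039 + 1.4843 + 30.3274 + 5.2300 + 0.0007 + 17.4599 + 4.4864 = 164.073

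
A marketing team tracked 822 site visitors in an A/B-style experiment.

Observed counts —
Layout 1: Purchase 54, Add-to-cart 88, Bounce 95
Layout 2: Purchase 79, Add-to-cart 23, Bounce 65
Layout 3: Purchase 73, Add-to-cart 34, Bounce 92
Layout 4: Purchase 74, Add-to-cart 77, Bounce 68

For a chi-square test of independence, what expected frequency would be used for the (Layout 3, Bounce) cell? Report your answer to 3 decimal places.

77.470

Row total (Layout 3) = 199; column total (Bounce) = 320; grand total N = 822.
Expected count = (row total × column total) / N = 199 × 320 / 822 = 77.470.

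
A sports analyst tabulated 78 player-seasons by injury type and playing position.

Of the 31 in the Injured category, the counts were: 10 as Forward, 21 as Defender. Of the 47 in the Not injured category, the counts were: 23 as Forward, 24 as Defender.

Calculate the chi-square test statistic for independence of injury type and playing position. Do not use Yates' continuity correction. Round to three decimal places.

2.129

Row totals: 31, 47. Column totals: 33, 45. Grand total N = 78.
Expected counts (row total × column total / N):
  Injured, Forward: 31×33/78 = 13.1154
  Injured, Defender: 31×45/78 = 17.8846
  Not injured, Forward: 47×33/78 = 19.8846
  Not injured, Defender: 47×45/78 = 27.1154
Contributions (O − E)²/E:
  (10 − 13.1154)²/13.1154 = 0.7400
  (21 − 17.8846)²/17.8846 = 0.5427
  (23 − 19.8846)²/19.8846 = 0.4881
  (24 − 27.1154)²/27.1154 = 0.3579
χ² = 0.7400 + 0.5427 + 0.4881 + 0.3579 = 2.129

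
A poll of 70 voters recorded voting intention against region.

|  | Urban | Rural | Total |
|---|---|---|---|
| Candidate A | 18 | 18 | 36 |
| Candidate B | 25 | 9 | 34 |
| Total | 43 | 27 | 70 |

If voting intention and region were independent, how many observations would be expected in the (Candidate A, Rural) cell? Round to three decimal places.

Row total (Candidate A) = 36; column total (Rural) = 27; grand total N = 70.
Expected count = (row total × column total) / N = 36 × 27 / 70 = 13.886.

13.886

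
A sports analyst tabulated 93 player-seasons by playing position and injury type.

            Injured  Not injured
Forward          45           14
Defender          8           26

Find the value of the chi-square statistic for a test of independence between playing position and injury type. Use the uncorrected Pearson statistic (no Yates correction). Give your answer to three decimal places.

Row totals: 59, 34. Column totals: 53, 40. Grand total N = 93.
Expected counts (row total × column total / N):
  Forward, Injured: 59×53/93 = 33.62366
  Forward, Not injured: 59×40/93 = 25.37634
  Defender, Injured: 34×53/93 = 19.37634
  Defender, Not injured: 34×40/93 = 14.62366
Contributions (O − E)²/E:
  (45 − 33.62366)²/33.62366 = 3.8491
  (14 − 25.37634)²/25.37634 = 5.1001
  (8 − 19.37634)²/19.37634 = 6.6793
  (26 − 14.62366)²/14.62366 = 8.8501
χ² = 3.8491 + 5.1001 + 6.6793 + 8.8501 = 24.479

24.479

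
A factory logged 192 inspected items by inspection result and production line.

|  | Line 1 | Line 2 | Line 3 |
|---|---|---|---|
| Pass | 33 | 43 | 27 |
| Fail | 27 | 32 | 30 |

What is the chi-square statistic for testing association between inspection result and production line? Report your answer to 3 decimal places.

1.358

Row totals: 103, 89. Column totals: 60, 75, 57. Grand total N = 192.
Expected counts (row total × column total / N):
  Pass, Line 1: 103×60/192 = 32.1875
  Pass, Line 2: 103×75/192 = 40.2344
  Pass, Line 3: 103×57/192 = 30.5781
  Fail, Line 1: 89×60/192 = 27.8125
  Fail, Line 2: 89×75/192 = 34.7656
  Fail, Line 3: 89×57/192 = 26.4219
Contributions (O − E)²/E:
  (33 − 32.1875)²/32.1875 = 0.0205
  (43 − 40.2344)²/40.2344 = 0.1901
  (27 − 30.5781)²/30.5781 = 0.4187
  (27 − 27.8125)²/27.8125 = 0.0237
  (32 − 34.7656)²/34.7656 = 0.2200
  (30 − 26.4219)²/26.4219 = 0.4846
χ² = 0.0205 + 0.1901 + 0.4187 + 0.0237 + 0.2200 + 0.4846 = 1.358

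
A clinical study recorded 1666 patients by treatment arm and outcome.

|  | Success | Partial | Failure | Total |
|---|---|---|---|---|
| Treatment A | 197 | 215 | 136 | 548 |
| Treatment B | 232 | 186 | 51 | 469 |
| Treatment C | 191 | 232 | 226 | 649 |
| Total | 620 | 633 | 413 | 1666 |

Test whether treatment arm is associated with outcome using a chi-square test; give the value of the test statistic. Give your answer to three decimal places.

Grand total N = 1666.
Expected counts (row total × column total / N):
  Treatment A, Success: 548×620/1666 = 203.9376
  Treatment A, Partial: 548×633/1666 = 208.2137
  Treatment A, Failure: 548×413/1666 = 135.8487
  Treatment B, Success: 469×620/1666 = 174.5378
  Treatment B, Partial: 469×633/1666 = 178.1975
  Treatment B, Failure: 469×413/1666 = 116.2647
  Treatment C, Success: 649×620/1666 = 241.5246
  Treatment C, Partial: 649×633/1666 = 246.5888
  Treatment C, Failure: 649×413/1666 = 160.8866
Contributions (O − E)²/E:
  (197 − 203.9376)²/203.9376 = 0.2360
  (215 − 208.2137)²/208.2137 = 0.2212
  (136 − 135.8487)²/135.8487 = 0.0002
  (232 − 174.5378)²/174.5378 = 18.9180
  (186 − 178.1975)²/178.1975 = 0.3416
  (51 − 116.2647)²/116.2647 = 36.6361
  (191 − 241.5246)²/241.5246 = 10.5693
  (232 − 246.5888)²/246.5888 = 0.8631
  (226 − 160.8866)²/160.8866 = 26.3524
χ² = 0.2360 + 0.2212 + 0.0002 + 18.9180 + 0.3416 + 36.6361 + 10.5693 + 0.8631 + 26.3524 = 94.138

94.138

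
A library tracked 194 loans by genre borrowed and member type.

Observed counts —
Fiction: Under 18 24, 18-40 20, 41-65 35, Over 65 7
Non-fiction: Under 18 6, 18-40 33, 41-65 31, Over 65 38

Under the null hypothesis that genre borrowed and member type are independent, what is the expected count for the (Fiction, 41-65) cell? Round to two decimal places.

29.26

Row total (Fiction) = 86; column total (41-65) = 66; grand total N = 194.
Expected count = (row total × column total) / N = 86 × 66 / 194 = 29.26.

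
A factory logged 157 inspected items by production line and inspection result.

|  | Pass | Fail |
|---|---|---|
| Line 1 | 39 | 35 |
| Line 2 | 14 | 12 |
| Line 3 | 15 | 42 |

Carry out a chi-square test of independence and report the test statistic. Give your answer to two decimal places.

10.54

Row totals: 74, 26, 57. Column totals: 68, 89. Grand total N = 157.
Expected counts (row total × column total / N):
  Line 1, Pass: 74×68/157 = 32.051
  Line 1, Fail: 74×89/157 = 41.949
  Line 2, Pass: 26×68/157 = 11.261
  Line 2, Fail: 26×89/157 = 14.739
  Line 3, Pass: 57×68/157 = 24.688
  Line 3, Fail: 57×89/157 = 32.312
Contributions (O − E)²/E:
  (39 − 32.051)²/32.051 = 1.5066
  (35 − 41.949)²/41.949 = 1.1511
  (14 − 11.261)²/11.261 = 0.6662
  (12 − 14.739)²/14.739 = 0.5090
  (15 − 24.688)²/24.688 = 3.8017
  (42 − 32.312)²/32.312 = 2.9047
χ² = 1.5066 + 1.1511 + 0.6662 + 0.5090 + 3.8017 + 2.9047 = 10.54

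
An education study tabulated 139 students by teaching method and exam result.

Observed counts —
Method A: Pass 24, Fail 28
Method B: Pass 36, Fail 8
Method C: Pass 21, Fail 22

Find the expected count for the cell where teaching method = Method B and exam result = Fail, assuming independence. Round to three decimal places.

Row total (Method B) = 44; column total (Fail) = 58; grand total N = 139.
Expected count = (row total × column total) / N = 44 × 58 / 139 = 18.360.

18.360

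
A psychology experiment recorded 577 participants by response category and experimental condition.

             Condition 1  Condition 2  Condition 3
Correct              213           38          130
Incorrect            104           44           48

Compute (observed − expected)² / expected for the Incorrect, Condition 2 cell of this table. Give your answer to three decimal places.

9.359

Row total (Incorrect) = 196; column total (Condition 2) = 82; N = 577.
Expected count E = 196 × 82 / 577 = 27.85442.
Contribution = (O − E)²/E = (44 − 27.85442)² / 27.85442 = 9.359.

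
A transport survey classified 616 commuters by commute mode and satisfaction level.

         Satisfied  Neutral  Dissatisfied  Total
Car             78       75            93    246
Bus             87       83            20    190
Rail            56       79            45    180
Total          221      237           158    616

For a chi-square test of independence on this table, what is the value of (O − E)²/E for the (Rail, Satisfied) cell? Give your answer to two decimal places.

Row total (Rail) = 180; column total (Satisfied) = 221; N = 616.
Expected count E = 180 × 221 / 616 = 64.578.
Contribution = (O − E)²/E = (56 − 64.578)² / 64.578 = 1.14.

1.14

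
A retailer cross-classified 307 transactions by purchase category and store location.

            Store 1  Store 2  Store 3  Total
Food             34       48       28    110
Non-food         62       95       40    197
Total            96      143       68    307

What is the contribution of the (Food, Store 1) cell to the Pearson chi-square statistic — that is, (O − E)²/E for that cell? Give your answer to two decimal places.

Row total (Food) = 110; column total (Store 1) = 96; N = 307.
Expected count E = 110 × 96 / 307 = 34.397.
Contribution = (O − E)²/E = (34 − 34.397)² / 34.397 = 0.00.

0.00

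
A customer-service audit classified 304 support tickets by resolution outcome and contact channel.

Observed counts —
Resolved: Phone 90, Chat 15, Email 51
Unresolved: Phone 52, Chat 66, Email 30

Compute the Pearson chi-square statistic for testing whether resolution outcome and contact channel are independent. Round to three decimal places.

47.547

Row totals: 156, 148. Column totals: 142, 81, 81. Grand total N = 304.
Expected counts (row total × column total / N):
  Resolved, Phone: 156×142/304 = 72.8684
  Resolved, Chat: 156×81/304 = 41.5658
  Resolved, Email: 156×81/304 = 41.5658
  Unresolved, Phone: 148×142/304 = 69.1316
  Unresolved, Chat: 148×81/304 = 39.4342
  Unresolved, Email: 148×81/304 = 39.4342
Contributions (O − E)²/E:
  (90 − 72.8684)²/72.8684 = 4.0277
  (15 − 41.5658)²/41.5658 = 16.9789
  (51 − 41.5658)²/41.5658 = 2.1413
  (52 − 69.1316)²/69.1316 = 4.2454
  (66 − 39.4342)²/39.4342 = 17.8967
  (30 − 39.4342)²/39.4342 = 2.2570
χ² = 4.0277 + 16.9789 + 2.1413 + 4.2454 + 17.8967 + 2.2570 = 47.547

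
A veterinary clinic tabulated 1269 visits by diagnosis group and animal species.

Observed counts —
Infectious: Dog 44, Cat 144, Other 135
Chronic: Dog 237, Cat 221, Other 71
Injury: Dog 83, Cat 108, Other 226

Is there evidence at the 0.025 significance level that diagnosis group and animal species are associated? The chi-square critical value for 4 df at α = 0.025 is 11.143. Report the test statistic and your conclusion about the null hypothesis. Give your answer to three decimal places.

Row totals: 323, 529, 417. Column totals: 364, 473, 432. Grand total N = 1269.
Expected counts (row total × column total / N):
  Infectious, Dog: 323×364/1269 = 92.64933
  Infectious, Cat: 323×473/1269 = 120.39322
  Infectious, Other: 323×432/1269 = 109.95745
  Chronic, Dog: 529×364/1269 = 151.73838
  Chronic, Cat: 529×473/1269 = 197.17652
  Chronic, Other: 529×432/1269 = 180.08511
  Injury, Dog: 417×364/1269 = 119.61229
  Injury, Cat: 417×473/1269 = 155.43026
  Injury, Other: 417×432/1269 = 141.95745
Contributions (O − E)²/E:
  (44 − 92.64933)²/92.64933 = 25.5453
  (144 − 120.39322)²/120.39322 = 4.6288
  (135 − 109.95745)²/109.95745 = 5.7034
  (237 − 151.73838)²/151.73838 = 47.9084
  (221 − 197.17652)²/197.17652 = 2.8784
  (71 − 180.08511)²/180.08511 = 66.0774
  (83 − 119.61229)²/119.61229 = 11.2067
  (108 − 155.43026)²/155.43026 = 14.4736
  (226 − 141.95745)²/141.95745 = 49.7554
χ² = 25.5453 + 4.6288 + 5.7034 + 47.9084 + 2.8784 + 66.0774 + 11.2067 + 14.4736 + 49.7554 = 228.177
df = (3−1)(3−1) = 4. Since 228.177 > 11.143, reject the null hypothesis of independence at α = 0.025.

228.177; reject H₀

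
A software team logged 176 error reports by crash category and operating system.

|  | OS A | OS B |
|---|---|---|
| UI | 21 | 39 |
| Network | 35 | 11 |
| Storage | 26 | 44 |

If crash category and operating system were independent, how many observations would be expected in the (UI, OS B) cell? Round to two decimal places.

32.05

Row total (UI) = 60; column total (OS B) = 94; grand total N = 176.
Expected count = (row total × column total) / N = 60 × 94 / 176 = 32.05.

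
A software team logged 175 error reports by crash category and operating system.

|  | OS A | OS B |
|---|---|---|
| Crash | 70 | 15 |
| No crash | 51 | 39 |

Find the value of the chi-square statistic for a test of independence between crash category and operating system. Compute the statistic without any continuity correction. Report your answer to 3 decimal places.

13.518

Row totals: 85, 90. Column totals: 121, 54. Grand total N = 175.
Expected counts (row total × column total / N):
  Crash, OS A: 85×121/175 = 58.7714
  Crash, OS B: 85×54/175 = 26.2286
  No crash, OS A: 90×121/175 = 62.2286
  No crash, OS B: 90×54/175 = 27.7714
Contributions (O − E)²/E:
  (70 − 58.7714)²/58.7714 = 2.1453
  (15 − 26.2286)²/26.2286 = 4.8070
  (51 − 62.2286)²/62.2286 = 2.0261
  (39 − 27.7714)²/27.7714 = 4.5400
χ² = 2.1453 + 4.8070 + 2.0261 + 4.5400 = 13.518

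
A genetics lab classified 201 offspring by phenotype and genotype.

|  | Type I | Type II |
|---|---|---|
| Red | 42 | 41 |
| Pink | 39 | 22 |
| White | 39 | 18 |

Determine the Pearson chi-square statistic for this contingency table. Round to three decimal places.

Row totals: 83, 61, 57. Column totals: 120, 81. Grand total N = 201.
Expected counts (row total × column total / N):
  Red, Type I: 83×120/201 = 49.5522
  Red, Type II: 83×81/201 = 33.4478
  Pink, Type I: 61×120/201 = 36.4179
  Pink, Type II: 61×81/201 = 24.5821
  White, Type I: 57×120/201 = 34.0299
  White, Type II: 57×81/201 = 22.9701
Contributions (O − E)²/E:
  (42 − 49.5522)²/49.5522 = 1.1510
  (41 − 33.4478)²/33.4478 = 1.7052
  (39 − 36.4179)²/36.4179 = 0.1831
  (22 − 24.5821)²/24.5821 = 0.2712
  (39 − 34.0299)²/34.0299 = 0.7259
  (18 − 22.9701)²/22.9701 = 1.0754
χ² = 1.1510 + 1.7052 + 0.1831 + 0.2712 + 0.7259 + 1.0754 = 5.112

5.112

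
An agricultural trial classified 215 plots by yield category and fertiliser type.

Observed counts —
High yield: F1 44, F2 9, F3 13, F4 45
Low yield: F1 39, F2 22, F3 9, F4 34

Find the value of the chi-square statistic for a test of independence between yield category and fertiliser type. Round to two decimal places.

Row totals: 111, 104. Column totals: 83, 31, 22, 79. Grand total N = 215.
Expected counts (row total × column total / N):
  High yield, F1: 111×83/215 = 42.851
  High yield, F2: 111×31/215 = 16.005
  High yield, F3: 111×22/215 = 11.358
  High yield, F4: 111×79/215 = 40.786
  Low yield, F1: 104×83/215 = 40.149
  Low yield, F2: 104×31/215 = 14.995
  Low yield, F3: 104×22/215 = 10.642
  Low yield, F4: 104×79/215 = 38.214
Contributions (O − E)²/E:
  (44 − 42.851)²/42.851 = 0.0308
  (9 − 16.005)²/16.005 = 3.0659
  (13 − 11.358)²/11.358 = 0.2374
  (45 − 40.786)²/40.786 = 0.4354
  (39 − 40.149)²/40.149 = 0.0329
  (22 − 14.995)²/14.995 = 3.2724
  (9 − 10.642)²/10.642 = 0.2534
  (34 − 38.214)²/38.214 = 0.4647
χ² = 0.0308 + 3.0659 + 0.2374 + 0.4354 + 0.0329 + 3.2724 + 0.2534 + 0.4647 = 7.79

7.79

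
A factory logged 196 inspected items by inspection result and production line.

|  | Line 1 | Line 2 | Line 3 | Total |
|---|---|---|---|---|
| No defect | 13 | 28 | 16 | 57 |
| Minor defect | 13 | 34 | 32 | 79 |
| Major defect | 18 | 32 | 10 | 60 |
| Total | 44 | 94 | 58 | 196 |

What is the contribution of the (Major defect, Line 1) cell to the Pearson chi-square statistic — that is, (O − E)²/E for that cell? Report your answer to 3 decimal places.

1.524

Row total (Major defect) = 60; column total (Line 1) = 44; N = 196.
Expected count E = 60 × 44 / 196 = 13.4694.
Contribution = (O − E)²/E = (18 − 13.4694)² / 13.4694 = 1.524.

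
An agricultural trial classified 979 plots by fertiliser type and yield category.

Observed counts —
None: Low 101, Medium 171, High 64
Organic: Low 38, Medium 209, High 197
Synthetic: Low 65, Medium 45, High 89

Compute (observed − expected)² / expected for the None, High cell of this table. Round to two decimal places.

26.22

Row total (None) = 336; column total (High) = 350; N = 979.
Expected count E = 336 × 350 / 979 = 120.1226.
Contribution = (O − E)²/E = (64 − 120.1226)² / 120.1226 = 26.22.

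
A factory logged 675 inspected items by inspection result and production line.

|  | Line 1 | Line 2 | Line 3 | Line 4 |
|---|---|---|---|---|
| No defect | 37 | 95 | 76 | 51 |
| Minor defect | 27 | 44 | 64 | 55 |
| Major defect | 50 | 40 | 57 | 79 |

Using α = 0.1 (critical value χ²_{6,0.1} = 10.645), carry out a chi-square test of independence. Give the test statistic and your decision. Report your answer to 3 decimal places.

36.061; reject H₀

Row totals: 259, 190, 226. Column totals: 114, 179, 197, 185. Grand total N = 675.
Expected counts (row total × column total / N):
  No defect, Line 1: 259×114/675 = 43.7422
  No defect, Line 2: 259×179/675 = 68.6830
  No defect, Line 3: 259×197/675 = 75.5896
  No defect, Line 4: 259×185/675 = 70.9852
  Minor defect, Line 1: 190×114/675 = 32.0889
  Minor defect, Line 2: 190×179/675 = 50.3852
  Minor defect, Line 3: 190×197/675 = 55.4519
  Minor defect, Line 4: 190×185/675 = 52.0741
  Major defect, Line 1: 226×114/675 = 38.1689
  Major defect, Line 2: 226×179/675 = 59.9319
  Major defect, Line 3: 226×197/675 = 65.9585
  Major defect, Line 4: 226×185/675 = 61.9407
Contributions (O − E)²/E:
  (37 − 43.7422)²/43.7422 = 1.0392
  (95 − 68.6830)²/68.6830 = 10.0838
  (76 − 75.5896)²/75.5896 = 0.0022
  (51 − 70.9852)²/70.9852 = 5.6266
  (27 − 32.0889)²/32.0889 = 0.8070
  (44 − 50.3852)²/50.3852 = 0.8092
  (64 − 55.4519)²/55.4519 = 1.3177
  (55 − 52.0741)²/52.0741 = 0.1644
  (50 − 38.1689)²/38.1689 = 3.6673
  (40 − 59.9319)²/59.9319 = 6.6289
  (57 − 65.9585)²/65.9585 = 1.2167
  (79 − 61.9407)²/61.9407 = 4.6984
χ² = 1.0392 + 10.0838 + 0.0022 + 5.6266 + 0.8070 + 0.8092 + 1.3177 + 0.1644 + 3.6673 + 6.6289 + 1.2167 + 4.6984 = 36.061
df = (3−1)(4−1) = 6. Since 36.061 > 10.645, reject the null hypothesis of independence at α = 0.1.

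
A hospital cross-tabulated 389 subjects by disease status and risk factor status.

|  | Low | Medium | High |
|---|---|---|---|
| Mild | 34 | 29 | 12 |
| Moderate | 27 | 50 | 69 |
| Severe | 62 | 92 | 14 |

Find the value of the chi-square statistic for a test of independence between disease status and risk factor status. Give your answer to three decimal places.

Row totals: 75, 146, 168. Column totals: 123, 171, 95. Grand total N = 389.
Expected counts (row total × column total / N):
  Mild, Low: 75×123/389 = 23.7147
  Mild, Medium: 75×171/389 = 32.9692
  Mild, High: 75×95/389 = 18.3162
  Moderate, Low: 146×123/389 = 46.1645
  Moderate, Medium: 146×171/389 = 64.1799
  Moderate, High: 146×95/389 = 35.6555
  Severe, Low: 168×123/389 = 53.1208
  Severe, Medium: 168×171/389 = 73.8509
  Severe, High: 168×95/389 = 41.0283
Contributions (O − E)²/E:
  (34 − 23.7147)²/23.7147 = 4.4608
  (29 − 32.9692)²/32.9692 = 0.4779
  (12 − 18.3162)²/18.3162 = 2.1781
  (27 − 46.1645)²/46.1645 = 7.9559
  (50 − 64.1799)²/64.1799 = 3.1329
  (69 − 35.6555)²/35.6555 = 31.1833
  (62 − 53.1208)²/53.1208 = 1.4842
  (92 − 73.8509)²/73.8509 = 4.4602
  (14 − 41.0283)²/41.0283 = 17.8055
χ² = 4.4608 + 0.4779 + 2.1781 + 7.9559 + 3.1329 + 31.1833 + 1.4842 + 4.4602 + 17.8055 = 73.139

73.139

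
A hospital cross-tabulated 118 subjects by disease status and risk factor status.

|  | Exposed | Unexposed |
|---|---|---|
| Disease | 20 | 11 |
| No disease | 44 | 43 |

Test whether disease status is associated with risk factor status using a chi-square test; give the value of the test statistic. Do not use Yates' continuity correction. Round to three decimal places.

Row totals: 31, 87. Column totals: 64, 54. Grand total N = 118.
Expected counts (row total × column total / N):
  Disease, Exposed: 31×64/118 = 16.8136
  Disease, Unexposed: 31×54/118 = 14.1864
  No disease, Exposed: 87×64/118 = 47.1864
  No disease, Unexposed: 87×54/118 = 39.8136
Contributions (O − E)²/E:
  (20 − 16.8136)²/16.8136 = 0.6039
  (11 − 14.1864)²/14.1864 = 0.7157
  (44 − 47.1864)²/47.1864 = 0.2152
  (43 − 39.8136)²/39.8136 = 0.2550
χ² = 0.6039 + 0.7157 + 0.2152 + 0.2550 = 1.790

1.790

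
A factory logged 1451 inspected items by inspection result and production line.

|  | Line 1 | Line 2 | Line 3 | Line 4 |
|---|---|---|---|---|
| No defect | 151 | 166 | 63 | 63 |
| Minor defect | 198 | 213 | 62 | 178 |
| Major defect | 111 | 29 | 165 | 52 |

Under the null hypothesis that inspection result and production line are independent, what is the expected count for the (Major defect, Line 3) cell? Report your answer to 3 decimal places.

Row total (Major defect) = 357; column total (Line 3) = 290; grand total N = 1451.
Expected count = (row total × column total) / N = 357 × 290 / 1451 = 71.351.

71.351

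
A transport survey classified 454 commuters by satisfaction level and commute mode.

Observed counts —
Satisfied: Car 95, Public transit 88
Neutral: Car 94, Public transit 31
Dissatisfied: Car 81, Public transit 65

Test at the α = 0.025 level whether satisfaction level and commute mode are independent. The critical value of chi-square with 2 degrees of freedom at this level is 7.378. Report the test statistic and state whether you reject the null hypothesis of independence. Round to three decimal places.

18.133; reject H₀

Row totals: 183, 125, 146. Column totals: 270, 184. Grand total N = 454.
Expected counts (row total × column total / N):
  Satisfied, Car: 183×270/454 = 108.8326
  Satisfied, Public transit: 183×184/454 = 74.1674
  Neutral, Car: 125×270/454 = 74.3392
  Neutral, Public transit: 125×184/454 = 50.6608
  Dissatisfied, Car: 146×270/454 = 86.8282
  Dissatisfied, Public transit: 146×184/454 = 59.1718
Contributions (O − E)²/E:
  (95 − 108.8326)²/108.8326 = 1.7581
  (88 − 74.1674)²/74.1674 = 2.5799
  (94 − 74.3392)²/74.3392 = 5.1998
  (31 − 50.6608)²/50.6608 = 7.6301
  (81 − 86.8282)²/86.8282 = 0.3912
  (65 − 59.1718)²/59.1718 = 0.5741
χ² = 1.7581 + 2.5799 + 5.1998 + 7.6301 + 0.3912 + 0.5741 = 18.133
df = (3−1)(2−1) = 2. Since 18.133 > 7.378, reject the null hypothesis of independence at α = 0.025.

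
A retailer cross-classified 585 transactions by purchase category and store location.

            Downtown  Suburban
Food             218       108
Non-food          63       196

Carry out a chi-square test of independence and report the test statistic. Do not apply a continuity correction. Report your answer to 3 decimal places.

104.671

Row totals: 326, 259. Column totals: 281, 304. Grand total N = 585.
Expected counts (row total × column total / N):
  Food, Downtown: 326×281/585 = 156.5915
  Food, Suburban: 326×304/585 = 169.4085
  Non-food, Downtown: 259×281/585 = 124.4085
  Non-food, Suburban: 259×304/585 = 134.5915
Contributions (O − E)²/E:
  (218 − 156.5915)²/156.5915 = 24.0818
  (108 − 169.4085)²/169.4085 = 22.2598
  (63 − 124.4085)²/124.4085 = 30.3115
  (196 − 134.5915)²/134.5915 = 28.0181
χ² = 24.0818 + 22.2598 + 30.3115 + 28.0181 = 104.671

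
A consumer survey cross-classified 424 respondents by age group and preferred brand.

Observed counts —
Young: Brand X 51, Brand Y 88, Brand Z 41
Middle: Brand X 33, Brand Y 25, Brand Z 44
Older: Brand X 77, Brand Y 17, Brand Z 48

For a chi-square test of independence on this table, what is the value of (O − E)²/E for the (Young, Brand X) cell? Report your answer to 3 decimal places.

Row total (Young) = 180; column total (Brand X) = 161; N = 424.
Expected count E = 180 × 161 / 424 = 68.3491.
Contribution = (O − E)²/E = (51 − 68.3491)² / 68.3491 = 4.404.

4.404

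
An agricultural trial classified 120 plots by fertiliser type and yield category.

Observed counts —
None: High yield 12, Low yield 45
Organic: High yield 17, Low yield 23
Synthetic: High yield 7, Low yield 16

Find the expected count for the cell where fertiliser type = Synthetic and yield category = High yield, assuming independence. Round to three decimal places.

Row total (Synthetic) = 23; column total (High yield) = 36; grand total N = 120.
Expected count = (row total × column total) / N = 23 × 36 / 120 = 6.900.

6.900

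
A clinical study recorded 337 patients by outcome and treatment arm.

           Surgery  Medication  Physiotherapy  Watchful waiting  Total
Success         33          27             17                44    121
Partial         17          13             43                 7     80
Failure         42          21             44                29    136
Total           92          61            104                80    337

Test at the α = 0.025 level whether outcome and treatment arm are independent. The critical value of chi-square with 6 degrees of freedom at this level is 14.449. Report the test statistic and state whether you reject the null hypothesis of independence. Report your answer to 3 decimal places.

Grand total N = 337.
Expected counts (row total × column total / N):
  Success, Surgery: 121×92/337 = 33.0326
  Success, Medication: 121×61/337 = 21.9021
  Success, Physiotherapy: 121×104/337 = 37.3412
  Success, Watchful waiting: 121×80/337 = 28.7240
  Partial, Surgery: 80×92/337 = 21.8398
  Partial, Medication: 80×61/337 = 14.4807
  Partial, Physiotherapy: 80×104/337 = 24.6884
  Partial, Watchful waiting: 80×80/337 = 18.9911
  Failure, Surgery: 136×92/337 = 37.1276
  Failure, Medication: 136×61/337 = 24.6172
  Failure, Physiotherapy: 136×104/337 = 41.9703
  Failure, Watchful waiting: 136×80/337 = 32.2849
Contributions (O − E)²/E:
  (33 − 33.0326)²/33.0326 = 0.0000
  (27 − 21.9021)²/21.9021 = 1.1866
  (17 − 37.3412)²/37.3412 = 11.0806
  (44 − 28.7240)²/28.7240 = 8.1241
  (17 − 21.8398)²/21.8398 = 1.0725
  (13 − 14.4807)²/14.4807 = 0.1514
  (43 − 24.6884)²/24.6884 = 13.5819
  (7 − 18.9911)²/18.9911 = 7.5713
  (42 − 37.1276)²/37.1276 = 0.6394
  (21 − 24.6172)²/24.6172 = 0.5315
  (44 − 41.9703)²/41.9703 = 0.0982
  (29 − 32.2849)²/32.2849 = 0.3342
χ² = 0.0000 + 1.1866 + 11.0806 + 8.1241 + 1.0725 + 0.1514 + 13.5819 + 7.5713 + 0.6394 + 0.5315 + 0.0982 + 0.3342 = 44.372
df = (3−1)(4−1) = 6. Since 44.372 > 14.449, reject the null hypothesis of independence at α = 0.025.

44.372; reject H₀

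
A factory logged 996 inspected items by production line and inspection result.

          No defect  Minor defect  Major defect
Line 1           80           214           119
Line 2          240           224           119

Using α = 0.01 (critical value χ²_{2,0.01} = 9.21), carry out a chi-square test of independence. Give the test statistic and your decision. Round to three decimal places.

52.749; reject H₀

Row totals: 413, 583. Column totals: 320, 438, 238. Grand total N = 996.
Expected counts (row total × column total / N):
  Line 1, No defect: 413×320/996 = 132.6908
  Line 1, Minor defect: 413×438/996 = 181.6205
  Line 1, Major defect: 413×238/996 = 98.6888
  Line 2, No defect: 583×320/996 = 187.3092
  Line 2, Minor defect: 583×438/996 = 256.3795
  Line 2, Major defect: 583×238/996 = 139.3112
Contributions (O − E)²/E:
  (80 − 132.6908)²/132.6908 = 20.9232
  (214 − 181.6205)²/181.6205 = 5.7727
  (119 − 98.6888)²/98.6888 = 4.1803
  (240 − 187.3092)²/187.3092 = 14.8221
  (224 − 256.3795)²/256.3795 = 4.0894
  (119 − 139.3112)²/139.3112 = 2.9613
χ² = 20.9232 + 5.7727 + 4.1803 + 14.8221 + 4.0894 + 2.9613 = 52.749
df = (2−1)(3−1) = 2. Since 52.749 > 9.21, reject the null hypothesis of independence at α = 0.01.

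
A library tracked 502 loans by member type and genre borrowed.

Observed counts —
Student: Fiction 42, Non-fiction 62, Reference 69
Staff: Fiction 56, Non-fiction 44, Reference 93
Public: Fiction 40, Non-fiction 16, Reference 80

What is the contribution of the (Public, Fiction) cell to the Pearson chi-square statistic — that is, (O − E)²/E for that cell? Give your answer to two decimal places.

0.18

Row total (Public) = 136; column total (Fiction) = 138; N = 502.
Expected count E = 136 × 138 / 502 = 37.386.
Contribution = (O − E)²/E = (40 − 37.386)² / 37.386 = 0.18.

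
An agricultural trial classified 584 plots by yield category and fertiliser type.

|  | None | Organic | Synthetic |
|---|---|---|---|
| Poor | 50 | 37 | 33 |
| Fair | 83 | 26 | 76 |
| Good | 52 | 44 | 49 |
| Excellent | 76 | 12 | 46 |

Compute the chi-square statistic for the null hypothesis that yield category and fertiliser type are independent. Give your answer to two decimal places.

Row totals: 120, 185, 145, 134. Column totals: 261, 119, 204. Grand total N = 584.
Expected counts (row total × column total / N):
  Poor, None: 120×261/584 = 53.630
  Poor, Organic: 120×119/584 = 24.452
  Poor, Synthetic: 120×204/584 = 41.918
  Fair, None: 185×261/584 = 82.680
  Fair, Organic: 185×119/584 = 37.697
  Fair, Synthetic: 185×204/584 = 64.623
  Good, None: 145×261/584 = 64.803
  Good, Organic: 145×119/584 = 29.546
  Good, Synthetic: 145×204/584 = 50.651
  Excellent, None: 134×261/584 = 59.887
  Excellent, Organic: 134×119/584 = 27.305
  Excellent, Synthetic: 134×204/584 = 46.808
Contributions (O − E)²/E:
  (50 − 53.630)²/53.630 = 0.2457
  (37 − 24.452)²/24.452 = 6.4392
  (33 − 41.918)²/41.918 = 1.8973
  (83 − 82.680)²/82.680 = 0.0012
  (26 − 37.697)²/37.697 = 3.6295
  (76 − 64.623)²/64.623 = 2.0029
  (52 − 64.803)²/64.803 = 2.5295
  (44 − 29.546)²/29.546 = 7.0709
  (49 − 50.651)²/50.651 = 0.0538
  (76 − 59.887)²/59.887 = 4.3353
  (12 − 27.305)²/27.305 = 8.5788
  (46 − 46.808)²/46.808 = 0.0139
χ² = 0.2457 + 6.4392 + 1.8973 + 0.0012 + 3.6295 + 2.0029 + 2.5295 + 7.0709 + 0.0538 + 4.3353 + 8.5788 + 0.0139 = 36.80

36.80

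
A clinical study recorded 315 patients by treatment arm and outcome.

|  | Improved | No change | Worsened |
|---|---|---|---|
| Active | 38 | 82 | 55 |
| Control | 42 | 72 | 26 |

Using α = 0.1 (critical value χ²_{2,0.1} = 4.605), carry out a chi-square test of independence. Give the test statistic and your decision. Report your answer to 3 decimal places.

Row totals: 175, 140. Column totals: 80, 154, 81. Grand total N = 315.
Expected counts (row total × column total / N):
  Active, Improved: 175×80/315 = 44.4444
  Active, No change: 175×154/315 = 85.5556
  Active, Worsened: 175×81/315 = 45.0000
  Control, Improved: 140×80/315 = 35.5556
  Control, No change: 140×154/315 = 68.4444
  Control, Worsened: 140×81/315 = 36.0000
Contributions (O − E)²/E:
  (38 − 44.4444)²/44.4444 = 0.9344
  (82 − 85.5556)²/85.5556 = 0.1478
  (55 − 45.0000)²/45.0000 = 2.2222
  (42 − 35.5556)²/35.5556 = 1.1680
  (72 − 68.4444)²/68.4444 = 0.1847
  (26 − 36.0000)²/36.0000 = 2.7778
χ² = 0.9344 + 0.1478 + 2.2222 + 1.1680 + 0.1847 + 2.7778 = 7.435
df = (2−1)(3−1) = 2. Since 7.435 > 4.605, reject the null hypothesis of independence at α = 0.1.

7.435; reject H₀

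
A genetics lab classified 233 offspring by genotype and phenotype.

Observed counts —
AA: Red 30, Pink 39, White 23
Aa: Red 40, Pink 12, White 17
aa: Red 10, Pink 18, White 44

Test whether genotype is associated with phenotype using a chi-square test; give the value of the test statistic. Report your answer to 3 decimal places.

47.296

Row totals: 92, 69, 72. Column totals: 80, 69, 84. Grand total N = 233.
Expected counts (row total × column total / N):
  AA, Red: 92×80/233 = 31.5880
  AA, Pink: 92×69/233 = 27.2446
  AA, White: 92×84/233 = 33.1674
  Aa, Red: 69×80/233 = 23.6910
  Aa, Pink: 69×69/233 = 20.4335
  Aa, White: 69×84/233 = 24.8755
  aa, Red: 72×80/233 = 24.7210
  aa, Pink: 72×69/233 = 21.3219
  aa, White: 72×84/233 = 25.9571
Contributions (O − E)²/E:
  (30 − 31.5880)²/31.5880 = 0.0798
  (39 − 27.2446)²/27.2446 = 5.0722
  (23 − 33.1674)²/33.1674 = 3.1168
  (40 − 23.6910)²/23.6910 = 11.2272
  (12 − 20.4335)²/20.4335 = 3.4808
  (17 − 24.8755)²/24.8755 = 2.4934
  (10 − 24.7210)²/24.7210 = 8.7661
  (18 − 21.3219)²/21.3219 = 0.5175
  (44 − 25.9571)²/25.9571 = 12.5417
χ² = 0.0798 + 5.0722 + 3.1168 + 11.2272 + 3.4808 + 2.4934 + 8.7661 + 0.5175 + 12.5417 = 47.296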